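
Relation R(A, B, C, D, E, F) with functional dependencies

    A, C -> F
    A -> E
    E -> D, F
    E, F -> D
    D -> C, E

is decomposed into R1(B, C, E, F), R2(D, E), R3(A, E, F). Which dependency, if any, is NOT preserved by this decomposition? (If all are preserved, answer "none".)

none

A, C → F: restricted closure across fragments reaches F.
A → E lies within R3.
E → D, F: restricted closure across fragments reaches D, F.
E, F → D: restricted closure across fragments reaches D.
D → C, E: restricted closure across fragments reaches C, E.
Every dependency is enforceable on the fragments, so the decomposition is dependency-preserving.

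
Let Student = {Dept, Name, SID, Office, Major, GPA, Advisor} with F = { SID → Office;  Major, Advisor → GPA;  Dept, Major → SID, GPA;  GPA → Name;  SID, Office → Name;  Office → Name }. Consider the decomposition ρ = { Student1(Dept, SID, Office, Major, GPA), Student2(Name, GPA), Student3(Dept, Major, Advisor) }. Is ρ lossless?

Yes

Chase test. Columns are Dept, Name, SID, Office, Major, GPA, Advisor; row i has aⱼ where attribute j ∈ Studenti, else bᵢⱼ.
Initial tableau (one row per fragment):
  row 1: a1 b12 a3 a4 a5 a6 b17
  row 2: b21 a2 b23 b24 b25 a6 b27
  row 3: a1 b32 b33 b34 a5 b36 a7
Rows 1 and 3 agree on Dept, Major; apply Dept, Major→SID, GPA and equate their SID, GPA entries.
Rows 1 and 2 agree on GPA; apply GPA→Name and equate their Name entries.
Rows 1 and 3 agree on GPA; apply GPA→Name and equate their Name entries.
Rows 1 and 3 agree on SID; apply SID→Office and equate their Office entries.
Row 3 is now all distinguished symbols — the join is lossless.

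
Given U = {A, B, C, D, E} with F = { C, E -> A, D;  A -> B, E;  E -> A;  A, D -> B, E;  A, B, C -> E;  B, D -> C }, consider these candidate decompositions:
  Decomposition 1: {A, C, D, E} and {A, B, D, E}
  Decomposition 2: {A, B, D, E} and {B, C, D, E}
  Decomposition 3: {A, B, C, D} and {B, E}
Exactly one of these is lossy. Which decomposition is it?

Decomposition 3

Decomposition 1: common = {A, D, E}, closure = {A, B, C, D, E} → lossless.
Decomposition 2: common = {B, D, E}, closure = {A, B, C, D, E} → lossless.
Decomposition 3: common = {B}, closure = {B} → lossy.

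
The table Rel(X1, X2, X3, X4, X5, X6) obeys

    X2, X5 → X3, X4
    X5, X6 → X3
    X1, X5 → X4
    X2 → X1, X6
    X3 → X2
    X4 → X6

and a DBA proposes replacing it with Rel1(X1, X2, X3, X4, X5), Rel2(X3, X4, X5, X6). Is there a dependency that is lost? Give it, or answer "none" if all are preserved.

X2 → X1, X6

Check X2 → X1, X6: no single fragment contains all of {X1, X2, X6}, and the restricted closure of {X2} across the fragments never reaches {X1, X6}.
X2, X5 → X3, X4 is preserved.
X5, X6 → X3 is preserved.
X1, X5 → X4 is preserved.
X3 → X2 is preserved.
X4 → X6 is preserved.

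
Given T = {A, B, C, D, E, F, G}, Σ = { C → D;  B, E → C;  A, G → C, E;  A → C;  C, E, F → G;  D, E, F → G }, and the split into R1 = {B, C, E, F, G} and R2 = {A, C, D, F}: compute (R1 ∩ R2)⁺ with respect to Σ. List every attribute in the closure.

R1 ∩ R2 = {C, F}.
C → D applies, adding D
Closure: {C, D, F}.

C, D, F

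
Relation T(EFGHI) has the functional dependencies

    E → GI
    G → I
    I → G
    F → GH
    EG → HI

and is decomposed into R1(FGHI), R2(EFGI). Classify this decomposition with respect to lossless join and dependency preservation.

Lossless test: (FGI)⁺ = {FGHI}, which contains all of one fragment — lossless.
Dependency preservation: the restricted closure of {EG} across the fragments never reaches {HI}, so EG → HI cannot be enforced without a join — not preserved.

lossless but not dependency-preserving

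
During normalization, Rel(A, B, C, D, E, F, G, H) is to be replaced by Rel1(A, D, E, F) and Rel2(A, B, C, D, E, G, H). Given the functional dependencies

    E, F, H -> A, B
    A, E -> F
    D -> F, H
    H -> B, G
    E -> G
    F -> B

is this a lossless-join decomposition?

Common attributes: Rel1 ∩ Rel2 = {A, D, E}.
Closure of {A, D, E}: A, E → F applies, adding F; D → F, H applies, adding H; H → B, G applies, adding B, G. So (A, D, E)⁺ = {A, B, D, E, F, G, H}.
This closure contains every attribute of Rel1, so Rel1 ∩ Rel2 → Rel1. The join is lossless.

Yes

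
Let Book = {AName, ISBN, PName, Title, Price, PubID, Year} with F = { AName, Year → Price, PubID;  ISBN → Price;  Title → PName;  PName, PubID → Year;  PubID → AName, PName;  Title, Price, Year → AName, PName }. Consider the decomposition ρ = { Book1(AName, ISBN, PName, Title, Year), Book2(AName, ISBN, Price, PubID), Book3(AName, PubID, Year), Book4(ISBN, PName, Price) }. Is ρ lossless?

Yes

Chase test. Columns are AName, ISBN, PName, Title, Price, PubID, Year; row i has aⱼ where attribute j ∈ Booki, else bᵢⱼ.
Initial tableau (one row per fragment):
  row 1: a1 a2 a3 a4 b15 b16 a7
  row 2: a1 a2 b23 b24 a5 a6 b27
  row 3: a1 b32 b33 b34 b35 a6 a7
  row 4: b41 a2 a3 b44 a5 b46 b47
Rows 1 and 3 agree on AName, Year; apply AName, Year→Price, PubID and equate their Price, PubID entries.
Rows 1 and 2 agree on ISBN; apply ISBN→Price and equate their Price entries.
Rows 1 and 2 agree on PubID; apply PubID→AName, PName and equate their AName, PName entries.
Rows 1 and 3 agree on PubID; apply PubID→AName, PName and equate their AName, PName entries.
Rows 1 and 2 agree on PName, PubID; apply PName, PubID→Year and equate their Year entries.
Row 1 is now all distinguished symbols — the join is lossless.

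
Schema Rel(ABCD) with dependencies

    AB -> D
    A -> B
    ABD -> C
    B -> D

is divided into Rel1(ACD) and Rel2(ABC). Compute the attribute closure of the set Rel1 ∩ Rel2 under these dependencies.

ABCD

Rel1 ∩ Rel2 = {AC}.
A → B applies, adding B
B → D applies, adding D
Closure: {ABCD}.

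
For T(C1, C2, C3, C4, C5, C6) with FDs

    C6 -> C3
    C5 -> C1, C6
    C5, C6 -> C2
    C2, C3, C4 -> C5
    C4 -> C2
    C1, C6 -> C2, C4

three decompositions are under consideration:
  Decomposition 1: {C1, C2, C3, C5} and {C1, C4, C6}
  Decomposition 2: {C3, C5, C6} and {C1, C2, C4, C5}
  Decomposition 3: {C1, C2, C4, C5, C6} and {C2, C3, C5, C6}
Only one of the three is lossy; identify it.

Decomposition 1: common = {C1}, closure = {C1} → lossy.
Decomposition 2: common = {C5}, closure = {C1, C2, C3, C4, C5, C6} → lossless.
Decomposition 3: common = {C2, C5, C6}, closure = {C1, C2, C3, C4, C5, C6} → lossless.

Decomposition 1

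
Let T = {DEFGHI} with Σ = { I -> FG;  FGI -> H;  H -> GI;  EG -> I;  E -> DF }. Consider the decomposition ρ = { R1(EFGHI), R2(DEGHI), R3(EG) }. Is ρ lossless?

Chase test. Columns are DEFGHI; row i has aⱼ where attribute j ∈ Ri, else bᵢⱼ.
Initial tableau (one row per fragment):
  row 1: b11 a2 a3 a4 a5 a6
  row 2: a1 a2 b23 a4 a5 a6
  row 3: b31 a2 b33 a4 b35 b36
Rows 1 and 2 agree on I; apply I→FG and equate their FG entries.
Rows 1 and 3 agree on EG; apply EG→I and equate their I entries.
Rows 1 and 2 agree on E; apply E→DF and equate their DF entries.
Rows 1 and 3 agree on E; apply E→DF and equate their DF entries.
Rows 1 and 3 agree on FGI; apply FGI→H and equate their H entries.
Row 1 is now all distinguished symbols — the join is lossless.

Yes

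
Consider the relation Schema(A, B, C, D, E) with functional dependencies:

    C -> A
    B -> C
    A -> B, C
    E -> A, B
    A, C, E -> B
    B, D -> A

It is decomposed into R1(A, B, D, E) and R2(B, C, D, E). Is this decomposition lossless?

Yes

Common attributes: R1 ∩ R2 = {B, D, E}.
Closure of {B, D, E}: B → C applies, adding C; E → A, B applies, adding A. So (B, D, E)⁺ = {A, B, C, D, E}.
This closure contains every attribute of R1, so R1 ∩ R2 → R1. The join is lossless.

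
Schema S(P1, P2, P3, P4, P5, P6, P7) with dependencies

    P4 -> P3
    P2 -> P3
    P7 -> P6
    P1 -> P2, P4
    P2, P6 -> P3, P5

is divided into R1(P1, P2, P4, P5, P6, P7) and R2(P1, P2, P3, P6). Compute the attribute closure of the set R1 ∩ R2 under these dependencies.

P1, P2, P3, P4, P5, P6

R1 ∩ R2 = {P1, P2, P6}.
P2 → P3 applies, adding P3
P1 → P2, P4 applies, adding P4
P2, P6 → P3, P5 applies, adding P5
Closure: {P1, P2, P3, P4, P5, P6}.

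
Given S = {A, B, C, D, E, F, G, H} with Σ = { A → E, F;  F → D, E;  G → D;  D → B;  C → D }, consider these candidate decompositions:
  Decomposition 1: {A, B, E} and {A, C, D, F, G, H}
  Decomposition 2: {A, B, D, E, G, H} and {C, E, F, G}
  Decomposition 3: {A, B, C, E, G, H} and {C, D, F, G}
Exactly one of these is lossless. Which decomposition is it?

Decomposition 1: common = {A}, closure = {A, B, D, E, F} → lossless.
Decomposition 2: common = {E, G}, closure = {B, D, E, G} → lossy.
Decomposition 3: common = {C, G}, closure = {B, C, D, G} → lossy.

Decomposition 1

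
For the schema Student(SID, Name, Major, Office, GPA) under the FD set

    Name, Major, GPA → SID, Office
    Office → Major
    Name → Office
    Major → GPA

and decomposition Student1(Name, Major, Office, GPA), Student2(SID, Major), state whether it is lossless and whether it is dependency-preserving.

lossy and not dependency-preserving

Lossless test: (Major)⁺ = {Major, GPA}, which is a superkey of neither fragment — lossy.
Dependency preservation: the restricted closure of {Name, Major, GPA} across the fragments never reaches {SID, Office}, so Name, Major, GPA → SID, Office cannot be enforced without a join — not preserved.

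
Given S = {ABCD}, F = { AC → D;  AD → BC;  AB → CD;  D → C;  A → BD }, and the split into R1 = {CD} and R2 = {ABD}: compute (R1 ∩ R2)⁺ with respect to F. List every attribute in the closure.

R1 ∩ R2 = {D}.
D → C applies, adding C
Closure: {CD}.

CD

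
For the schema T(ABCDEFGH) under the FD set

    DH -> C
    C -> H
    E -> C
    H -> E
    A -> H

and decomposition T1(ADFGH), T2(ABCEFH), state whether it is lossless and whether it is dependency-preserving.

lossy but dependency-preserving

Lossless test: (AFH)⁺ = {ACEFH}, which is a superkey of neither fragment — lossy.
Dependency preservation: DH → C is not contained in any single fragment, but the restricted closure of its left-hand side across the fragments still reaches the right-hand side; the remaining FDs each lie inside some fragment. All dependencies are preserved.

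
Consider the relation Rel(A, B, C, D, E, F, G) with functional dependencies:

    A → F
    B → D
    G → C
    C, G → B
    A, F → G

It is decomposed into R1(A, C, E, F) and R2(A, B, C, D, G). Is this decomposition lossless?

Common attributes: R1 ∩ R2 = {A, C}.
Closure of {A, C}: A → F applies, adding F; A, F → G applies, adding G; C, G → B applies, adding B; B → D applies, adding D. So (A, C)⁺ = {A, B, C, D, F, G}.
This closure contains every attribute of R2, so R1 ∩ R2 → R2. The join is lossless.

Yes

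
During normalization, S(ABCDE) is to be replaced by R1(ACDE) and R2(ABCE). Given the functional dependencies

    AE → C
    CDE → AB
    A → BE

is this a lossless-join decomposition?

Common attributes: R1 ∩ R2 = {ACE}.
Closure of {ACE}: A → BE applies, adding B. So (ACE)⁺ = {ABCE}.
This closure contains every attribute of R2, so R1 ∩ R2 → R2. The join is lossless.

Yes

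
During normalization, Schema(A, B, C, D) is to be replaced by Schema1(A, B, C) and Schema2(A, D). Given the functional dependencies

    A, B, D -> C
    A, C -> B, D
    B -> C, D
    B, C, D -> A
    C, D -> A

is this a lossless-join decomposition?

Common attributes: Schema1 ∩ Schema2 = {A}.
No dependency enlarges {A}, so (A)⁺ = {A}.
The closure contains neither all of Schema1 = {A, B, C} nor all of Schema2 = {A, D}, so the common attributes are not a superkey of either fragment. The join is lossy.

No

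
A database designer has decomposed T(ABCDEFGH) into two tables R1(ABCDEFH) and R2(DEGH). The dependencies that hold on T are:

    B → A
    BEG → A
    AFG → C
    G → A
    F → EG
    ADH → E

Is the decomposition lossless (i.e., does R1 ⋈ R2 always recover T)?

Common attributes: R1 ∩ R2 = {DEH}.
No dependency enlarges {DEH}, so (DEH)⁺ = {DEH}.
The closure contains neither all of R1 = {ABCDEFH} nor all of R2 = {DEGH}, so the common attributes are not a superkey of either fragment. The join is lossy.

No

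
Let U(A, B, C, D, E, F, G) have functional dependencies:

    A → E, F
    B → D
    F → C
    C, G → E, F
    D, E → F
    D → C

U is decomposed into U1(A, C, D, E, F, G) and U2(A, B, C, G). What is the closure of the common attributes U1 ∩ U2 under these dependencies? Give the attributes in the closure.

U1 ∩ U2 = {A, C, G}.
A → E, F applies, adding E, F
Closure: {A, C, E, F, G}.

A, C, E, F, G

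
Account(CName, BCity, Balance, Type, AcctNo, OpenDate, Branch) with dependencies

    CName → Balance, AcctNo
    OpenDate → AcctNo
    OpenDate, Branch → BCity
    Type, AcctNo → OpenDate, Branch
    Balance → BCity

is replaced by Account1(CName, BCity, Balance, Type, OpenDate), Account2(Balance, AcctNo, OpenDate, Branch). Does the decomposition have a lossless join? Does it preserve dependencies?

Lossless test: (Balance, OpenDate)⁺ = {BCity, Balance, AcctNo, OpenDate}, which is a superkey of neither fragment — lossy.
Dependency preservation: the restricted closure of {CName} across the fragments never reaches {Balance, AcctNo}, so CName → Balance, AcctNo cannot be enforced without a join — not preserved.

lossy and not dependency-preserving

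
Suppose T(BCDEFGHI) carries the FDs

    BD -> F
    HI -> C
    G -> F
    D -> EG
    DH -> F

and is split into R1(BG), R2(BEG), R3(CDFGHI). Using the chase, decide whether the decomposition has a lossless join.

No

Chase test. Columns are BCDEFGHI; row i has aⱼ where attribute j ∈ Ri, else bᵢⱼ.
Initial tableau (one row per fragment):
  row 1: a1 b12 b13 b14 b15 a6 b17 b18
  row 2: a1 b22 b23 a4 b25 a6 b27 b28
  row 3: b31 a2 a3 b34 a5 a6 a7 a8
Rows 1 and 2 agree on G; apply G→F and equate their F entries.
Rows 1 and 3 agree on G; apply G→F and equate their F entries.
No row becomes fully distinguished — the join is lossy.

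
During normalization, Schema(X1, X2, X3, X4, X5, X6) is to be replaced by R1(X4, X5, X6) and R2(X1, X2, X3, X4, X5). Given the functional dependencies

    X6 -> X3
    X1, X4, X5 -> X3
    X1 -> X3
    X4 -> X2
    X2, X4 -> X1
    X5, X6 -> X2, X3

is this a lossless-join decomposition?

Yes

Common attributes: R1 ∩ R2 = {X4, X5}.
Closure of {X4, X5}: X4 → X2 applies, adding X2; X2, X4 → X1 applies, adding X1; X1, X4, X5 → X3 applies, adding X3. So (X4, X5)⁺ = {X1, X2, X3, X4, X5}.
This closure contains every attribute of R2, so R1 ∩ R2 → R2. The join is lossless.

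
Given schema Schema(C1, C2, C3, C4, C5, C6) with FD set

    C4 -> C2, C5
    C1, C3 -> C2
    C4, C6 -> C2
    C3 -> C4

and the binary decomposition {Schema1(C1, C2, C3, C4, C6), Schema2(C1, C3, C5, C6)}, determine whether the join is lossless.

Yes

Common attributes: Schema1 ∩ Schema2 = {C1, C3, C6}.
Closure of {C1, C3, C6}: C1, C3 → C2 applies, adding C2; C3 → C4 applies, adding C4; C4 → C2, C5 applies, adding C5. So (C1, C3, C6)⁺ = {C1, C2, C3, C4, C5, C6}.
This closure contains every attribute of Schema1, so Schema1 ∩ Schema2 → Schema1. The join is lossless.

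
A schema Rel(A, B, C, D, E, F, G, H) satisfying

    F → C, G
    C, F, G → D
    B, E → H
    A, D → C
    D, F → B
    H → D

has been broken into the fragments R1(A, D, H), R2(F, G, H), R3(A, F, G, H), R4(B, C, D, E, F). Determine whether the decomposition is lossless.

No

Chase test. Columns are A, B, C, D, E, F, G, H; row i has aⱼ where attribute j ∈ Ri, else bᵢⱼ.
Initial tableau (one row per fragment):
  row 1: a1 b12 b13 a4 b15 b16 b17 a8
  row 2: b21 b22 b23 b24 b25 a6 a7 a8
  row 3: a1 b32 b33 b34 b35 a6 a7 a8
  row 4: b41 a2 a3 a4 a5 a6 b47 b48
Rows 2 and 3 agree on F; apply F→C, G and equate their C, G entries.
Rows 2 and 4 agree on F; apply F→C, G and equate their C, G entries.
Rows 2 and 3 agree on C, F, G; apply C, F, G→D and equate their D entries.
Rows 2 and 4 agree on C, F, G; apply C, F, G→D and equate their D entries.
Rows 1 and 3 agree on A, D; apply A, D→C and equate their C entries.
Rows 2 and 3 agree on D, F; apply D, F→B and equate their B entries.
Rows 2 and 4 agree on D, F; apply D, F→B and equate their B entries.
No row becomes fully distinguished — the join is lossy.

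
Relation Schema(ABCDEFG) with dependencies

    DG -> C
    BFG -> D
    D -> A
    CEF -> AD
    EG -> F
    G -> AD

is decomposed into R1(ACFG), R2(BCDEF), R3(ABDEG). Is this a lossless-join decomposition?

Chase test. Columns are ABCDEFG; row i has aⱼ where attribute j ∈ Ri, else bᵢⱼ.
Initial tableau (one row per fragment):
  row 1: a1 b12 a3 b14 b15 a6 a7
  row 2: b21 a2 a3 a4 a5 a6 b27
  row 3: a1 a2 b33 a4 a5 b36 a7
Rows 2 and 3 agree on D; apply D→A and equate their A entries.
Rows 1 and 3 agree on G; apply G→AD and equate their AD entries.
Rows 1 and 3 agree on DG; apply DG→C and equate their C entries.
No row becomes fully distinguished — the join is lossy.

No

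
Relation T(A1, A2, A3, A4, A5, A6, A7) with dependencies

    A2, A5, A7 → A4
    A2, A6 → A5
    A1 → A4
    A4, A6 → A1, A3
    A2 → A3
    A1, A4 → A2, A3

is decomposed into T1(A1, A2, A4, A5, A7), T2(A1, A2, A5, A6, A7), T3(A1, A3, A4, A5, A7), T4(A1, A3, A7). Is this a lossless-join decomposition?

Yes

Chase test. Columns are A1, A2, A3, A4, A5, A6, A7; row i has aⱼ where attribute j ∈ Ti, else bᵢⱼ.
Initial tableau (one row per fragment):
  row 1: a1 a2 b13 a4 a5 b16 a7
  row 2: a1 a2 b23 b24 a5 a6 a7
  row 3: a1 b32 a3 a4 a5 b36 a7
  row 4: a1 b42 a3 b44 b45 b46 a7
Rows 1 and 2 agree on A2, A5, A7; apply A2, A5, A7→A4 and equate their A4 entries.
Rows 1 and 4 agree on A1; apply A1→A4 and equate their A4 entries.
Rows 1 and 2 agree on A2; apply A2→A3 and equate their A3 entries.
Rows 1 and 3 agree on A1, A4; apply A1, A4→A2, A3 and equate their A2, A3 entries.
Rows 1 and 4 agree on A1, A4; apply A1, A4→A2, A3 and equate their A2, A3 entries.
Row 2 is now all distinguished symbols — the join is lossless.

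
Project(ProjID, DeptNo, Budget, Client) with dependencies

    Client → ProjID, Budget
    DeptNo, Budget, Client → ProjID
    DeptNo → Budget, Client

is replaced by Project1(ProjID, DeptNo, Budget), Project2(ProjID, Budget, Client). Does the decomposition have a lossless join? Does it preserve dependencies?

Lossless test: (ProjID, Budget)⁺ = {ProjID, Budget}, which is a superkey of neither fragment — lossy.
Dependency preservation: the restricted closure of {DeptNo} across the fragments never reaches {Budget, Client}, so DeptNo → Budget, Client cannot be enforced without a join — not preserved.

lossy and not dependency-preserving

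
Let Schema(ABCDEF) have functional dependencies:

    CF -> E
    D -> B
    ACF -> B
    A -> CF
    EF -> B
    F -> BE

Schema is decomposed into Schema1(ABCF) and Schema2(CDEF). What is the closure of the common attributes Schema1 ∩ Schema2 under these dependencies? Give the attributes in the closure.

BCEF

Schema1 ∩ Schema2 = {CF}.
CF → E applies, adding E
EF → B applies, adding B
Closure: {BCEF}.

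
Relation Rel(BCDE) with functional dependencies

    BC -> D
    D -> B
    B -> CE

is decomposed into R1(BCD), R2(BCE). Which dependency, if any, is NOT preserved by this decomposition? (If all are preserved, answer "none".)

BC → D lies within R1.
D → B lies within R1.
B → CE lies within R2.
Every dependency is enforceable on the fragments, so the decomposition is dependency-preserving.

none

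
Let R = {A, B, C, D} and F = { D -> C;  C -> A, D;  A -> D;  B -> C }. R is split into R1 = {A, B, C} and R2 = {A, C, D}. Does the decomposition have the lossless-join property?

Common attributes: R1 ∩ R2 = {A, C}.
Closure of {A, C}: C → A, D applies, adding D. So (A, C)⁺ = {A, C, D}.
This closure contains every attribute of R2, so R1 ∩ R2 → R2. The join is lossless.

Yes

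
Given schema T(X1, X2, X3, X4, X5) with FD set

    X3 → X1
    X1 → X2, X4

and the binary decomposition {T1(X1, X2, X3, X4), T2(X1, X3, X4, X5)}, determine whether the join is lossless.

Yes

Common attributes: T1 ∩ T2 = {X1, X3, X4}.
Closure of {X1, X3, X4}: X1 → X2, X4 applies, adding X2. So (X1, X3, X4)⁺ = {X1, X2, X3, X4}.
This closure contains every attribute of T1, so T1 ∩ T2 → T1. The join is lossless.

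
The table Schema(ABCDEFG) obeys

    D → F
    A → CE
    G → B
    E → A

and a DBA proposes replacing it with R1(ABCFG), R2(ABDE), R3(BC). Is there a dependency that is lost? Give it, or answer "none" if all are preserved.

D → F

Check D → F: no single fragment contains all of {DF}, and the restricted closure of {D} across the fragments never reaches {F}.
A → CE is preserved.
G → B is preserved.
E → A is preserved.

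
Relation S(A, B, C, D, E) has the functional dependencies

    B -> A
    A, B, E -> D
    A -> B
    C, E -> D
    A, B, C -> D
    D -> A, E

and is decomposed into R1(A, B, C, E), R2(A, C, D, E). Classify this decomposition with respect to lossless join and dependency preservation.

lossless and dependency-preserving

Lossless test: (A, C, E)⁺ = {A, B, C, D, E}, which contains all of one fragment — lossless.
Dependency preservation: A, B, E → D; A, B, C → D are not contained in any single fragment, but the restricted closure of each left-hand side across the fragments still reaches the right-hand side; the remaining FDs each lie inside some fragment. All dependencies are preserved.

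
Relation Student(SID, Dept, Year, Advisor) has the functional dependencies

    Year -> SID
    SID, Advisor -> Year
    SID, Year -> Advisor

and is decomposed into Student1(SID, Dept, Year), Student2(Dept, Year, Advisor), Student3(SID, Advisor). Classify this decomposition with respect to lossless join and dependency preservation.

lossless but not dependency-preserving

Lossless test (chase): Rows 1 and 2 agree on Year; apply Year→SID and equate their SID entries. Rows 2 and 3 agree on SID, Advisor; apply SID, Advisor→Year and equate their Year entries. Rows 1 and 2 agree on SID, Year; apply SID, Year→Advisor and equate their Advisor entries. Row 1 is now all distinguished symbols — the join is lossless.
Dependency preservation: the restricted closure of {SID, Advisor} across the fragments never reaches {Year}, so SID, Advisor → Year cannot be enforced without a join — not preserved.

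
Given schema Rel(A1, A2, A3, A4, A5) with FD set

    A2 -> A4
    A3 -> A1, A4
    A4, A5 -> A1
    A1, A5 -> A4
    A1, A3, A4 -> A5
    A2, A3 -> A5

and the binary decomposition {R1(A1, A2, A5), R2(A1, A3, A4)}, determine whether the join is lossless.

No

Common attributes: R1 ∩ R2 = {A1}.
No dependency enlarges {A1}, so (A1)⁺ = {A1}.
The closure contains neither all of R1 = {A1, A2, A5} nor all of R2 = {A1, A3, A4}, so the common attributes are not a superkey of either fragment. The join is lossy.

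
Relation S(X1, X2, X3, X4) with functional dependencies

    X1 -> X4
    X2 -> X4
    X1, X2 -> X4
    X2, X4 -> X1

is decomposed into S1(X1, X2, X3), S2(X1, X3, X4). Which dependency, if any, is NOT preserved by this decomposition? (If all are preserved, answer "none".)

X1 → X4 lies within S2.
X2 → X4: restricted closure across fragments reaches X4.
X1, X2 → X4: restricted closure across fragments reaches X4.
X2, X4 → X1: restricted closure across fragments reaches X1.
Every dependency is enforceable on the fragments, so the decomposition is dependency-preserving.

none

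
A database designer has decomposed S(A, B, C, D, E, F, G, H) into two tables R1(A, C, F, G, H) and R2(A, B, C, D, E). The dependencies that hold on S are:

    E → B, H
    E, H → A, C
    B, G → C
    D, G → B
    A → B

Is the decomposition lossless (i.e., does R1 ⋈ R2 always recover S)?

Common attributes: R1 ∩ R2 = {A, C}.
Closure of {A, C}: A → B applies, adding B. So (A, C)⁺ = {A, B, C}.
The closure contains neither all of R1 = {A, C, F, G, H} nor all of R2 = {A, B, C, D, E}, so the common attributes are not a superkey of either fragment. The join is lossy.

No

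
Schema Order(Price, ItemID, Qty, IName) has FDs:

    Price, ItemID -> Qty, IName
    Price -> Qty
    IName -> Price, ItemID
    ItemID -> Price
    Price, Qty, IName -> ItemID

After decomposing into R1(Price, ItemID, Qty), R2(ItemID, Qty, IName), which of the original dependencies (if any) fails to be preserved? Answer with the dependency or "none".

none

Price, ItemID → Qty, IName: restricted closure across fragments reaches Qty, IName.
Price → Qty lies within R1.
IName → Price, ItemID: restricted closure across fragments reaches Price, ItemID.
ItemID → Price lies within R1.
Price, Qty, IName → ItemID: restricted closure across fragments reaches ItemID.
Every dependency is enforceable on the fragments, so the decomposition is dependency-preserving.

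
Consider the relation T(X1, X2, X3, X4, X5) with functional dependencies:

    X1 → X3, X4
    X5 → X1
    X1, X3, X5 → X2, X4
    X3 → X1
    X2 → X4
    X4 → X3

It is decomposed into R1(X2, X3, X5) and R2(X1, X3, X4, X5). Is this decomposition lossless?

Common attributes: R1 ∩ R2 = {X3, X5}.
Closure of {X3, X5}: X5 → X1 applies, adding X1; X1, X3, X5 → X2, X4 applies, adding X2, X4. So (X3, X5)⁺ = {X1, X2, X3, X4, X5}.
This closure contains every attribute of R1, so R1 ∩ R2 → R1. The join is lossless.

Yes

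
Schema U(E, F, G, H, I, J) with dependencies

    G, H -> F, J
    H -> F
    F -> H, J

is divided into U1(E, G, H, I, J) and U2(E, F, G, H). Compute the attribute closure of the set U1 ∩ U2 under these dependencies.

E, F, G, H, J

U1 ∩ U2 = {E, G, H}.
G, H → F, J applies, adding F, J
Closure: {E, F, G, H, J}.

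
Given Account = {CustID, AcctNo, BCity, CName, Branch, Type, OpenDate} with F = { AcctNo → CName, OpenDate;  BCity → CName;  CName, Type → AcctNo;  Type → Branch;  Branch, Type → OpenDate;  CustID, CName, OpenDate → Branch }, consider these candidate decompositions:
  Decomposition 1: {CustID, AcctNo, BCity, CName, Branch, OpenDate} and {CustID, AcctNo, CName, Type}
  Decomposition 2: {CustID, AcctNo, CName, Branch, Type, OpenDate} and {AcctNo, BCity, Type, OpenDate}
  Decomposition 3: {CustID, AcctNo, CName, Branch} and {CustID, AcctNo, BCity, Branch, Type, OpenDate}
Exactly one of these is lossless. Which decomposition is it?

Decomposition 3

Decomposition 1: common = {CustID, AcctNo, CName}, closure = {CustID, AcctNo, CName, Branch, OpenDate} → lossy.
Decomposition 2: common = {AcctNo, Type, OpenDate}, closure = {AcctNo, CName, Branch, Type, OpenDate} → lossy.
Decomposition 3: common = {CustID, AcctNo, Branch}, closure = {CustID, AcctNo, CName, Branch, OpenDate} → lossless.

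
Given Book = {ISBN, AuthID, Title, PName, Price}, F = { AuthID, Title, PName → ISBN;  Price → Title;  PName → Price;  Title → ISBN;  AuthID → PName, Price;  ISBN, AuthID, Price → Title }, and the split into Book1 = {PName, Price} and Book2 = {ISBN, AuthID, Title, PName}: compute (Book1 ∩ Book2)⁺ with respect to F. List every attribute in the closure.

Book1 ∩ Book2 = {PName}.
PName → Price applies, adding Price
Price → Title applies, adding Title
Title → ISBN applies, adding ISBN
Closure: {ISBN, Title, PName, Price}.

ISBN, Title, PName, Price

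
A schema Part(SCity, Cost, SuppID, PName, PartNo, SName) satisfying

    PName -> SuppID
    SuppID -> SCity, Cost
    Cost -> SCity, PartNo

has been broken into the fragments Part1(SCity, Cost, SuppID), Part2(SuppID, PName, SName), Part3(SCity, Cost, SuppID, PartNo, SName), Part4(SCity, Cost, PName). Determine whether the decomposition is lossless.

Yes

Chase test. Columns are SCity, Cost, SuppID, PName, PartNo, SName; row i has aⱼ where attribute j ∈ Parti, else bᵢⱼ.
Initial tableau (one row per fragment):
  row 1: a1 a2 a3 b14 b15 b16
  row 2: b21 b22 a3 a4 b25 a6
  row 3: a1 a2 a3 b34 a5 a6
  row 4: a1 a2 b43 a4 b45 b46
Rows 2 and 4 agree on PName; apply PName→SuppID and equate their SuppID entries.
Rows 1 and 2 agree on SuppID; apply SuppID→SCity, Cost and equate their SCity, Cost entries.
Rows 1 and 2 agree on Cost; apply Cost→SCity, PartNo and equate their SCity, PartNo entries.
Rows 1 and 3 agree on Cost; apply Cost→SCity, PartNo and equate their SCity, PartNo entries.
Rows 1 and 4 agree on Cost; apply Cost→SCity, PartNo and equate their SCity, PartNo entries.
Row 2 is now all distinguished symbols — the join is lossless.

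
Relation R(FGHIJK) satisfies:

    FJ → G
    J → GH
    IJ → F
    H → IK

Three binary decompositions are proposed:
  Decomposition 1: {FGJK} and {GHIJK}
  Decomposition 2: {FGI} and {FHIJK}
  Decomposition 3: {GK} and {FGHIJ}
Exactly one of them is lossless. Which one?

Decomposition 1

Decomposition 1: common = {GJK}, closure = {FGHIJK} → lossless.
Decomposition 2: common = {FI}, closure = {FI} → lossy.
Decomposition 3: common = {G}, closure = {G} → lossy.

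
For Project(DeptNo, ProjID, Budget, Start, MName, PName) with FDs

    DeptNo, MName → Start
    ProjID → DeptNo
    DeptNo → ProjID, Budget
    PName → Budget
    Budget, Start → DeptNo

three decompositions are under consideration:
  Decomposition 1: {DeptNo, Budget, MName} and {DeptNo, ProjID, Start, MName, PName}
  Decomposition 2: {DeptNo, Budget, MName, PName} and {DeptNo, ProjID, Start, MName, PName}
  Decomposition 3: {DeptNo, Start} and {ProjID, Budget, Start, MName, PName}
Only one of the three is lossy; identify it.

Decomposition 3

Decomposition 1: common = {DeptNo, MName}, closure = {DeptNo, ProjID, Budget, Start, MName} → lossless.
Decomposition 2: common = {DeptNo, MName, PName}, closure = {DeptNo, ProjID, Budget, Start, MName, PName} → lossless.
Decomposition 3: common = {Start}, closure = {Start} → lossy.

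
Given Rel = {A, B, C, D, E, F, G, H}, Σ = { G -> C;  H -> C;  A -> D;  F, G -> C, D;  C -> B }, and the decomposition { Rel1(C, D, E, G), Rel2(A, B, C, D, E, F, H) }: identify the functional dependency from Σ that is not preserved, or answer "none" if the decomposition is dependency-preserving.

Check F, G → C, D: no single fragment contains all of {C, D, F, G}, and the restricted closure of {F, G} across the fragments never reaches {C, D}.
G → C is preserved.
H → C is preserved.
A → D is preserved.
C → B is preserved.

F, G -> C, D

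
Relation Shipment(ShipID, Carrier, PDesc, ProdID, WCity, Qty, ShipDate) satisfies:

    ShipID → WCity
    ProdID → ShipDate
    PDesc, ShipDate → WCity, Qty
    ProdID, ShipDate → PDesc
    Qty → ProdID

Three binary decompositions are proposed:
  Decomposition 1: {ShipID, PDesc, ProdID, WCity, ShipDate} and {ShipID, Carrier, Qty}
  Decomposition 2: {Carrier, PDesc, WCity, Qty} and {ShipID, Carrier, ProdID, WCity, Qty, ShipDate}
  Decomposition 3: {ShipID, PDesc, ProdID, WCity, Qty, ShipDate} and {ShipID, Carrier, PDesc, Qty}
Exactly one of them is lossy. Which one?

Decomposition 1: common = {ShipID}, closure = {ShipID, WCity} → lossy.
Decomposition 2: common = {Carrier, WCity, Qty}, closure = {Carrier, PDesc, ProdID, WCity, Qty, ShipDate} → lossless.
Decomposition 3: common = {ShipID, PDesc, Qty}, closure = {ShipID, PDesc, ProdID, WCity, Qty, ShipDate} → lossless.

Decomposition 1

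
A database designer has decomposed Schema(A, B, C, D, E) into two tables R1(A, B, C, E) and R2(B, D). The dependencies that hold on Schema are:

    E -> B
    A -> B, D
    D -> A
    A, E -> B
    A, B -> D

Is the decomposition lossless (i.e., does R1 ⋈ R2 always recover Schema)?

No

Common attributes: R1 ∩ R2 = {B}.
No dependency enlarges {B}, so (B)⁺ = {B}.
The closure contains neither all of R1 = {A, B, C, E} nor all of R2 = {B, D}, so the common attributes are not a superkey of either fragment. The join is lossy.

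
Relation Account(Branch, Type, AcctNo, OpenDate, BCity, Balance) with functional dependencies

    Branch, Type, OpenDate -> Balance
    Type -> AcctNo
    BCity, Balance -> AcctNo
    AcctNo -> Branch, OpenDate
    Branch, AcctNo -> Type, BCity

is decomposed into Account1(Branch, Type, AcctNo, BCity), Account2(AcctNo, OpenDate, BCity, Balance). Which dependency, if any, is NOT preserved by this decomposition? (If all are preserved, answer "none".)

Branch, Type, OpenDate → Balance: restricted closure across fragments reaches Balance.
Type → AcctNo lies within Account1.
BCity, Balance → AcctNo lies within Account2.
AcctNo → Branch, OpenDate: restricted closure across fragments reaches Branch, OpenDate.
Branch, AcctNo → Type, BCity lies within Account1.
Every dependency is enforceable on the fragments, so the decomposition is dependency-preserving.

none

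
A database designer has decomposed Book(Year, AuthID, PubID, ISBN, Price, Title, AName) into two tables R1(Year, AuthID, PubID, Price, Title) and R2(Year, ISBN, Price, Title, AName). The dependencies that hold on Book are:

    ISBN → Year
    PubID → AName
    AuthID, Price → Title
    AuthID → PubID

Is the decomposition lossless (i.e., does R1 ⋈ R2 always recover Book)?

Common attributes: R1 ∩ R2 = {Year, Price, Title}.
No dependency enlarges {Year, Price, Title}, so (Year, Price, Title)⁺ = {Year, Price, Title}.
The closure contains neither all of R1 = {Year, AuthID, PubID, Price, Title} nor all of R2 = {Year, ISBN, Price, Title, AName}, so the common attributes are not a superkey of either fragment. The join is lossy.

No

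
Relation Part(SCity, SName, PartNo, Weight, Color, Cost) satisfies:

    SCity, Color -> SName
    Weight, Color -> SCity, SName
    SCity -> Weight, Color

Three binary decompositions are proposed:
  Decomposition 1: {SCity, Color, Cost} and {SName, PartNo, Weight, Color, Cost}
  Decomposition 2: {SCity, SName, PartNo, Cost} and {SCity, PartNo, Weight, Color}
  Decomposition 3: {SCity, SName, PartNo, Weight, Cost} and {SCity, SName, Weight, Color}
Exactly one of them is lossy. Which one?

Decomposition 1

Decomposition 1: common = {Color, Cost}, closure = {Color, Cost} → lossy.
Decomposition 2: common = {SCity, PartNo}, closure = {SCity, SName, PartNo, Weight, Color} → lossless.
Decomposition 3: common = {SCity, SName, Weight}, closure = {SCity, SName, Weight, Color} → lossless.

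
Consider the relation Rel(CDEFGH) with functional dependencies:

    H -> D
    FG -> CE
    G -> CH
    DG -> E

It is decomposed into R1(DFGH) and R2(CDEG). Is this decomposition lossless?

Yes

Common attributes: R1 ∩ R2 = {DG}.
Closure of {DG}: G → CH applies, adding CH; DG → E applies, adding E. So (DG)⁺ = {CDEGH}.
This closure contains every attribute of R2, so R1 ∩ R2 → R2. The join is lossless.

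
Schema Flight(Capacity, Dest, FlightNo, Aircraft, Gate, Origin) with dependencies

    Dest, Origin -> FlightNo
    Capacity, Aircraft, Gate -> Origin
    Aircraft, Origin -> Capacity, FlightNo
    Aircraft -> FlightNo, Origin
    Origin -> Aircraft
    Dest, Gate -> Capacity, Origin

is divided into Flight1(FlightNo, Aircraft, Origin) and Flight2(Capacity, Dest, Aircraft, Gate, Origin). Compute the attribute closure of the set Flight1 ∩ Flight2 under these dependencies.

Capacity, FlightNo, Aircraft, Origin

Flight1 ∩ Flight2 = {Aircraft, Origin}.
Aircraft, Origin → Capacity, FlightNo applies, adding Capacity, FlightNo
Closure: {Capacity, FlightNo, Aircraft, Origin}.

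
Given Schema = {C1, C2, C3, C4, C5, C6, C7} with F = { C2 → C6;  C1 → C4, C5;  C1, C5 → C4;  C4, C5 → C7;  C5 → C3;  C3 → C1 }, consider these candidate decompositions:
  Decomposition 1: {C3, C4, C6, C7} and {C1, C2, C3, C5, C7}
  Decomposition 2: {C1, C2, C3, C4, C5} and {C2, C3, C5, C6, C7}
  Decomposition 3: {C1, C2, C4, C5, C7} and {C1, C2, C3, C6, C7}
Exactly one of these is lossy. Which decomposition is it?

Decomposition 1

Decomposition 1: common = {C3, C7}, closure = {C1, C3, C4, C5, C7} → lossy.
Decomposition 2: common = {C2, C3, C5}, closure = {C1, C2, C3, C4, C5, C6, C7} → lossless.
Decomposition 3: common = {C1, C2, C7}, closure = {C1, C2, C3, C4, C5, C6, C7} → lossless.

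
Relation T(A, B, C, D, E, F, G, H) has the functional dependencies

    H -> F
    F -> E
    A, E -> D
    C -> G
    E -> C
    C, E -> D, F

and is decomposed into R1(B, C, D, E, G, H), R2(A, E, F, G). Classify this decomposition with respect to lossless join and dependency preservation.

lossy but dependency-preserving

Lossless test: (E, G)⁺ = {C, D, E, F, G}, which is a superkey of neither fragment — lossy.
Dependency preservation: H → F; A, E → D; C, E → D, F are not contained in any single fragment, but the restricted closure of each left-hand side across the fragments still reaches the right-hand side; the remaining FDs each lie inside some fragment. All dependencies are preserved.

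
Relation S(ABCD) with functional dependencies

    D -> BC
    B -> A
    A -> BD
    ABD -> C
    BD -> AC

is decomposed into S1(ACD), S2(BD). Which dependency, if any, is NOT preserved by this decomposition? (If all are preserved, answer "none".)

none

D → BC: restricted closure across fragments reaches BC.
B → A: restricted closure across fragments reaches A.
A → BD: restricted closure across fragments reaches BD.
ABD → C: restricted closure across fragments reaches C.
BD → AC: restricted closure across fragments reaches AC.
Every dependency is enforceable on the fragments, so the decomposition is dependency-preserving.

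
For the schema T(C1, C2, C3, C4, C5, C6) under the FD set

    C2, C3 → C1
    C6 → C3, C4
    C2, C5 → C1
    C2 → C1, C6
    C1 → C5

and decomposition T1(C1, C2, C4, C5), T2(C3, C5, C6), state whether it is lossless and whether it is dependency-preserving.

Lossless test: (C5)⁺ = {C5}, which is a superkey of neither fragment — lossy.
Dependency preservation: the restricted closure of {C6} across the fragments never reaches {C3, C4}, so C6 → C3, C4 cannot be enforced without a join — not preserved.

lossy and not dependency-preserving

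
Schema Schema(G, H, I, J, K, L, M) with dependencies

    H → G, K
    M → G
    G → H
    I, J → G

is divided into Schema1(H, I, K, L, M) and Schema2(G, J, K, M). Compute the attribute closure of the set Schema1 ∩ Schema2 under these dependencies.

G, H, K, M

Schema1 ∩ Schema2 = {K, M}.
M → G applies, adding G
G → H applies, adding H
Closure: {G, H, K, M}.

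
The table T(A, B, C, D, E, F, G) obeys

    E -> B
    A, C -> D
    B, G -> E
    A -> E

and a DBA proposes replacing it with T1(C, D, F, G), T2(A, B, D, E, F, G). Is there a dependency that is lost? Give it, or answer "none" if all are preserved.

Check A, C → D: no single fragment contains all of {A, C, D}, and the restricted closure of {A, C} across the fragments never reaches {D}.
E → B is preserved.
B, G → E is preserved.
A → E is preserved.

A, C -> D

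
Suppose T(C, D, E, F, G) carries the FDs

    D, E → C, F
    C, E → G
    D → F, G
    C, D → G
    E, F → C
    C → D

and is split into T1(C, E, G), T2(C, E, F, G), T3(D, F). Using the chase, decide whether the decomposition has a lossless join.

No

Chase test. Columns are C, D, E, F, G; row i has aⱼ where attribute j ∈ Ti, else bᵢⱼ.
Initial tableau (one row per fragment):
  row 1: a1 b12 a3 b14 a5
  row 2: a1 b22 a3 a4 a5
  row 3: b31 a2 b33 a4 b35
Rows 1 and 2 agree on C; apply C→D and equate their D entries.
Rows 1 and 2 agree on D, E; apply D, E→C, F and equate their C, F entries.
No row becomes fully distinguished — the join is lossy.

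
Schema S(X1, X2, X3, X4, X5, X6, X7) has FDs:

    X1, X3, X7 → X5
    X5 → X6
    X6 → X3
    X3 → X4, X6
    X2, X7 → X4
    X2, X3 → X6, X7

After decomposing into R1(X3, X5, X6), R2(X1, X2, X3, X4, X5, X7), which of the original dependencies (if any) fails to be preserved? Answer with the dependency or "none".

X1, X3, X7 → X5 lies within R2.
X5 → X6 lies within R1.
X6 → X3 lies within R1.
X3 → X4, X6: restricted closure across fragments reaches X4, X6.
X2, X7 → X4 lies within R2.
X2, X3 → X6, X7: restricted closure across fragments reaches X6, X7.
Every dependency is enforceable on the fragments, so the decomposition is dependency-preserving.

none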